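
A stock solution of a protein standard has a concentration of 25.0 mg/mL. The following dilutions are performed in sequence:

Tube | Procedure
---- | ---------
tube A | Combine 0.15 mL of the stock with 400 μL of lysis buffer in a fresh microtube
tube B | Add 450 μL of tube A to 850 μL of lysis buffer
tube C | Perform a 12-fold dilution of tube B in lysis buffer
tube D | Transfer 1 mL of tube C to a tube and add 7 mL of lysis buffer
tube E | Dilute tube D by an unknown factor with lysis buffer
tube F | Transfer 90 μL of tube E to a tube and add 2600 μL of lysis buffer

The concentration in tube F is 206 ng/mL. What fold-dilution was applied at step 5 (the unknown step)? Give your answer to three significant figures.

Step 1: 0.15 mL + 400 μL = 0.55 mL total → factor 0.55/0.15 = 3.6667
Step 2: 450 μL + 850 μL = 1300 μL total → factor 1300/450 = 2.8889
Step 3: 12-fold → factor 12
Step 4: 1 mL + 7 mL = 8 mL total → factor 8/1 = 8
Step 5: unknown factor x
Step 6: 90 μL + 2600 μL = 2690 μL total → factor 2690/90 = 29.889
Product of known-step factors = 30394
Overall factor = 25.0 mg/mL / (206 ng/mL) = 1.2136 × 10^5
x = 1.2136 × 10^5 / 30394 = 3.99

3.99-fold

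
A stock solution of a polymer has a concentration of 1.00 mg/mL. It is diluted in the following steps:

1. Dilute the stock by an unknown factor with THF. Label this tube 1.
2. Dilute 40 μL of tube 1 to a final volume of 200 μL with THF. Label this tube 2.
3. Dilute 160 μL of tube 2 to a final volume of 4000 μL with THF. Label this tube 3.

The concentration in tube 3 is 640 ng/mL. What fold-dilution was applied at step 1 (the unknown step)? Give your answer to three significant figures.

12.5-fold

Step 1: unknown factor x
Step 2: 40 μL brought to 200 μL → factor 200/40 = 5
Step 3: 160 μL brought to 4000 μL → factor 4000/160 = 25
Product of known-step factors = 125
Overall factor = 1.00 mg/mL / (640 ng/mL) = 1562.5
x = 1562.5 / 125 = 12.5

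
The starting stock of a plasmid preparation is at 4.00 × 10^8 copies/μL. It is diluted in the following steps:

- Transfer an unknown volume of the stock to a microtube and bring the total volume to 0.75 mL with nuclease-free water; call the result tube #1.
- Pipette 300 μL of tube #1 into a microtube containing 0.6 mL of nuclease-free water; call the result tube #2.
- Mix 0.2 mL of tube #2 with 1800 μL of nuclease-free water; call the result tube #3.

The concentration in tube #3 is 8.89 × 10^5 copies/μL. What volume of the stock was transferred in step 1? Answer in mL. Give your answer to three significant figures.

Step 1: v brought to 0.75 mL → factor = 0.75 mL/v
Step 2: 300 μL + 0.6 mL = 900 μL total → factor 900/300 = 3
Step 3: 0.2 mL + 1800 μL = 2 mL total → factor 2/0.2 = 10
Product of known-step factors = 30
Overall factor = 4.00 × 10^8 copies/μL / (8.89 × 10^5 copies/μL) = 449.94
Step-1 factor = 449.94 / 30 = 14.998
v = 0.75 mL / 14.998 = 0.0500 mL

0.0500 mL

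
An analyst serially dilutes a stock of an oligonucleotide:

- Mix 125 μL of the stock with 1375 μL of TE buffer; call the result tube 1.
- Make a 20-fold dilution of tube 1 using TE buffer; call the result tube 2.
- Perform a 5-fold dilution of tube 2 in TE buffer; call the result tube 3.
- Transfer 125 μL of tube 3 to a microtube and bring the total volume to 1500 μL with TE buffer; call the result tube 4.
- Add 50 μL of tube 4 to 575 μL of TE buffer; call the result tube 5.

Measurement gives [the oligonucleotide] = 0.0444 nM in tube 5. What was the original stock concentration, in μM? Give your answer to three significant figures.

7.99 μM

Step 1: 125 μL + 1375 μL = 1500 μL total → factor 1500/125 = 12
Step 2: 20-fold → factor 20
Step 3: 5-fold → factor 5
Step 4: 125 μL brought to 1500 μL → factor 1500/125 = 12
Step 5: 50 μL + 575 μL = 625 μL total → factor 625/50 = 12.5
Overall dilution factor = 12 × 20 × 5 × 12 × 12.5 = 1.8 × 10^5
Stock = 0.0444 nM × 1.8 × 10^5 = 7992 nM = 7.99 μM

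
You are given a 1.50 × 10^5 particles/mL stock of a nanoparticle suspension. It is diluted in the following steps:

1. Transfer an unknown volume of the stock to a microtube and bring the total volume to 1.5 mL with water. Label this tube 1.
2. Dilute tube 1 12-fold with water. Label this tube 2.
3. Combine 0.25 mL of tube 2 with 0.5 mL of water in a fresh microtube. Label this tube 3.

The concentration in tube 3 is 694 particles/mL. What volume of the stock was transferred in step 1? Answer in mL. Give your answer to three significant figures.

Step 1: v brought to 1.5 mL → factor = 1.5 mL/v
Step 2: 12-fold → factor 12
Step 3: 0.25 mL + 0.5 mL = 0.75 mL total → factor 0.75/0.25 = 3
Product of known-step factors = 36
Overall factor = 1.50 × 10^5 particles/mL / (694 particles/mL) = 216.14
Step-1 factor = 216.14 / 36 = 6.0038
v = 1.5 mL / 6.0038 = 0.250 mL

0.250 mL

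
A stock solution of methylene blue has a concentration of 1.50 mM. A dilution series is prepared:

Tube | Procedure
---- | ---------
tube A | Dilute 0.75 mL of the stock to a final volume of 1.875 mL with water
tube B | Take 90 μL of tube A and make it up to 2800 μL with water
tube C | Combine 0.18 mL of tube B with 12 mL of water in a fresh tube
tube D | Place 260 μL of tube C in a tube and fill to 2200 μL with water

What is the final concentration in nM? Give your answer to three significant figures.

Step 1: 0.75 mL brought to 1.875 mL → factor 1.875/0.75 = 2.5
Step 2: 90 μL brought to 2800 μL → factor 2800/90 = 31.111
Step 3: 0.18 mL + 12 mL = 12.18 mL total → factor 12.18/0.18 = 67.667
Step 4: 260 μL brought to 2200 μL → factor 2200/260 = 8.4615
Overall dilution factor = 2.5 × 31.111 × 67.667 × 8.4615 = 44533
Final = 1.50 mM / 44533 = 3.368 × 10^-5 mM = 33.7 nM

33.7 nM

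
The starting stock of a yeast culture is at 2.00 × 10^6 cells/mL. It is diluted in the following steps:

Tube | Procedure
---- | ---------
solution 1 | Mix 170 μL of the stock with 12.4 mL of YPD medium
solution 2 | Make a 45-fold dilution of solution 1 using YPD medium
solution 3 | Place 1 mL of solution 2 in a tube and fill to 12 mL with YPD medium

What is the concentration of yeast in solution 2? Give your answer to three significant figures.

Step 1: 170 μL + 12.4 mL = 12570 μL total → factor 12570/170 = 73.941
Step 2: 45-fold → factor 45
Dilution factor through solution 2 = 73.941 × 45 = 3327.4
[solution 2] = 2.00 × 10^6 cells/mL / 3327.4 = 601 cells/mL

601 cells/mL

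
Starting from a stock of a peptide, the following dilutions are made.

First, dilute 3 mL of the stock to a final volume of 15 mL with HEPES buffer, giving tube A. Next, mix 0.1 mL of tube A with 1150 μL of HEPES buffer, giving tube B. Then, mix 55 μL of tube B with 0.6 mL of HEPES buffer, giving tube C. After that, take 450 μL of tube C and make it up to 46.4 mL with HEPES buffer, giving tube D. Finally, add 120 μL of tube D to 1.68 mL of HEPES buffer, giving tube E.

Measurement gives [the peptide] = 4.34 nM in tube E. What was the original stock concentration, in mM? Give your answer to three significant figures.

5.00 mM

Step 1: 3 mL brought to 15 mL → factor 15/3 = 5
Step 2: 0.1 mL + 1150 μL = 1.25 mL total → factor 1.25/0.1 = 12.5
Step 3: 55 μL + 0.6 mL = 655 μL total → factor 655/55 = 11.909
Step 4: 450 μL brought to 46.4 mL → factor 46400/450 = 103.11
Step 5: 120 μL + 1.68 mL = 1800 μL total → factor 1800/120 = 15
Overall dilution factor = 5 × 12.5 × 11.909 × 103.11 × 15 = 1.1512 × 10^6
Stock = 4.34 nM × 1.1512 × 10^6 = 4.996 × 10^6 nM = 5.00 mM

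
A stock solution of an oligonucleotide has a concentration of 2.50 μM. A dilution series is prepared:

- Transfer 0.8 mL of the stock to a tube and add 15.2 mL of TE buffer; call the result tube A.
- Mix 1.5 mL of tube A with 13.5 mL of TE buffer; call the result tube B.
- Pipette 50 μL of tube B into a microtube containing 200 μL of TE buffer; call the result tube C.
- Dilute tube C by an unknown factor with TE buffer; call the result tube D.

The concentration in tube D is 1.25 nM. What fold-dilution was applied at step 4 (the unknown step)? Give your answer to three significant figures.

Step 1: 0.8 mL + 15.2 mL = 16 mL total → factor 16/0.8 = 20
Step 2: 1.5 mL + 13.5 mL = 15 mL total → factor 15/1.5 = 10
Step 3: 50 μL + 200 μL = 250 μL total → factor 250/50 = 5
Step 4: unknown factor x
Product of known-step factors = 1000
Overall factor = 2.50 μM / (1.25 nM) = 2000
x = 2000 / 1000 = 2.00

2.00-fold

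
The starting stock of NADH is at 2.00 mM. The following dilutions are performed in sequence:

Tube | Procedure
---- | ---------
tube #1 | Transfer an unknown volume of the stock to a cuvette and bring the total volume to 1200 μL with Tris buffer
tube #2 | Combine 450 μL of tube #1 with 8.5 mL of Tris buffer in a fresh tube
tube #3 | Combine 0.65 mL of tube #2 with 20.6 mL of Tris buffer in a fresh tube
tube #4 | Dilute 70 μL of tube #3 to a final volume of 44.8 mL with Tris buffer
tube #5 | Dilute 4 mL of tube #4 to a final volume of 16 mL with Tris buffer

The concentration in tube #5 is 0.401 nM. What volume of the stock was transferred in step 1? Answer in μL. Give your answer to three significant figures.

400 μL

Step 1: v brought to 1200 μL → factor = 1200 μL/v
Step 2: 450 μL + 8.5 mL = 8950 μL total → factor 8950/450 = 19.889
Step 3: 0.65 mL + 20.6 mL = 21.25 mL total → factor 21.25/0.65 = 32.692
Step 4: 70 μL brought to 44.8 mL → factor 44800/70 = 640
Step 5: 4 mL brought to 16 mL → factor 16/4 = 4
Product of known-step factors = 1.6645 × 10^6
Overall factor = 2.00 mM / (0.401 nM) = 4.9875 × 10^6
Step-1 factor = 4.9875 × 10^6 / 1.6645 × 10^6 = 2.9963
v = 1200 μL / 2.9963 = 400 μL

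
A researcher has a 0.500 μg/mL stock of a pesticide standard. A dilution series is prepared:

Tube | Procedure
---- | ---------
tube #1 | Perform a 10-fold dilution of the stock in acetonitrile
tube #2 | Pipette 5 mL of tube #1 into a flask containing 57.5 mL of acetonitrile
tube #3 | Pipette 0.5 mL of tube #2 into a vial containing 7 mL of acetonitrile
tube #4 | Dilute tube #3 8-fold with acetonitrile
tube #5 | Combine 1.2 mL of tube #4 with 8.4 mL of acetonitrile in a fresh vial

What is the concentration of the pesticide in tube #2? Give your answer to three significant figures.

0.00400 μg/mL

Step 1: 10-fold → factor 10
Step 2: 5 mL + 57.5 mL = 62.5 mL total → factor 62.5/5 = 12.5
Dilution factor through tube #2 = 10 × 12.5 = 125
[tube #2] = 0.500 μg/mL / 125 = 0.00400 μg/mL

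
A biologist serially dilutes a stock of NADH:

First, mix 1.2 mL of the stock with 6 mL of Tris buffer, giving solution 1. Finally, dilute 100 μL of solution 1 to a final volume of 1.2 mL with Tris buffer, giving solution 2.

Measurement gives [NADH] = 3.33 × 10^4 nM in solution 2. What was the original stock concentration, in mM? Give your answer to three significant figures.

Step 1: 1.2 mL + 6 mL = 7.2 mL total → factor 7.2/1.2 = 6
Step 2: 100 μL brought to 1.2 mL → factor 1200/100 = 12
Overall dilution factor = 6 × 12 = 72
Stock = 3.33 × 10^4 nM × 72 = 2.398 × 10^6 nM = 2.40 mM

2.40 mM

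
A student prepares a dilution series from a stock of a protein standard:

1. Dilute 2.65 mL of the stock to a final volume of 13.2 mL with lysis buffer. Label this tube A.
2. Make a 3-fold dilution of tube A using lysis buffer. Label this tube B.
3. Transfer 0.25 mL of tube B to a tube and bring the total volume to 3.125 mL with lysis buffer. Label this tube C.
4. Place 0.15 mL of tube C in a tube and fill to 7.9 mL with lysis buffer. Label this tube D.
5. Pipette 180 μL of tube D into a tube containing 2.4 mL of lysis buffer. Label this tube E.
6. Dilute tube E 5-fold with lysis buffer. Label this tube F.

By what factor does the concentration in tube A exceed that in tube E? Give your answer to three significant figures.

2.83 × 10^4

Step 1: 2.65 mL brought to 13.2 mL → factor 13.2/2.65 = 4.9811
Step 2: 3-fold → factor 3
Step 3: 0.25 mL brought to 3.125 mL → factor 3.125/0.25 = 12.5
Step 4: 0.15 mL brought to 7.9 mL → factor 7.9/0.15 = 52.667
Step 5: 180 μL + 2.4 mL = 2580 μL total → factor 2580/180 = 14.333
Dilution factor to tube A = 4.9811; to tube E = 1.4101 × 10^5
[tube A]/[tube E] = (factor to tube E)/(factor to tube A) = 1.4101 × 10^5/4.9811 = 2.83 × 10^4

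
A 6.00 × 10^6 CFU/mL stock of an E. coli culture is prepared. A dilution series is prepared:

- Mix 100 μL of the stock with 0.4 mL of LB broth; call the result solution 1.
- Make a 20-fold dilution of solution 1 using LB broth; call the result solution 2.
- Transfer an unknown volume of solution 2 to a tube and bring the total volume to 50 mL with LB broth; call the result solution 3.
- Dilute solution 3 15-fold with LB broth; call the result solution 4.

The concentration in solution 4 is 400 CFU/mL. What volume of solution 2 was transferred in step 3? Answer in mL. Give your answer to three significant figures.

Step 1: 100 μL + 0.4 mL = 500 μL total → factor 500/100 = 5
Step 2: 20-fold → factor 20
Step 3: v brought to 50 mL → factor = 50 mL/v
Step 4: 15-fold → factor 15
Product of known-step factors = 1500
Overall factor = 6.00 × 10^6 CFU/mL / (400 CFU/mL) = 15000
Step-3 factor = 15000 / 1500 = 10
v = 50 mL / 10 = 5.00 mL

5.00 mL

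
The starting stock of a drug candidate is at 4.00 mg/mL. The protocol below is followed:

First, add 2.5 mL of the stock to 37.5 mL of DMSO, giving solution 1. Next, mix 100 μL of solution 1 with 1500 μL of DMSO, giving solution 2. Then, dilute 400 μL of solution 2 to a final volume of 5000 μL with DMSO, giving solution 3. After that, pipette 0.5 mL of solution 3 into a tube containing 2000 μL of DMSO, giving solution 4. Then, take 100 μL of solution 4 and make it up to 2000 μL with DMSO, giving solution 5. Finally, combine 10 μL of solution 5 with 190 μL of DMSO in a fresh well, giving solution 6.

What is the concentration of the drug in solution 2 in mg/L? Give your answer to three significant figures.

Step 1: 2.5 mL + 37.5 mL = 40 mL total → factor 40/2.5 = 16
Step 2: 100 μL + 1500 μL = 1600 μL total → factor 1600/100 = 16
Dilution factor through solution 2 = 16 × 16 = 256
[solution 2] = 4.00 mg/mL / 256 = 0.01562 mg/mL = 15.6 mg/L

15.6 mg/L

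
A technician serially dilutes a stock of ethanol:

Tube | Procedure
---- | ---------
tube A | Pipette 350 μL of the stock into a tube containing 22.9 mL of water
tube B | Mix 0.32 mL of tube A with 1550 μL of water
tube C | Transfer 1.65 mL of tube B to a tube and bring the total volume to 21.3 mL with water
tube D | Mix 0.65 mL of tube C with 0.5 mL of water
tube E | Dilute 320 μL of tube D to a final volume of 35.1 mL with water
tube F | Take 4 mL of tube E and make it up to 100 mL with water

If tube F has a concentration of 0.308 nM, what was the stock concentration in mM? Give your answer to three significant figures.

7.49 mM

Step 1: 350 μL + 22.9 mL = 23250 μL total → factor 23250/350 = 66.429
Step 2: 0.32 mL + 1550 μL = 1.87 mL total → factor 1.87/0.32 = 5.8438
Step 3: 1.65 mL brought to 21.3 mL → factor 21.3/1.65 = 12.909
Step 4: 0.65 mL + 0.5 mL = 1.15 mL total → factor 1.15/0.65 = 1.7692
Step 5: 320 μL brought to 35.1 mL → factor 35100/320 = 109.69
Step 6: 4 mL brought to 100 mL → factor 100/4 = 25
Overall dilution factor = 66.429 × 5.8438 × 12.909 × 1.7692 × 109.69 × 25 = 2.4312 × 10^7
Stock = 0.308 nM × 2.4312 × 10^7 = 7.488 × 10^6 nM = 7.49 mM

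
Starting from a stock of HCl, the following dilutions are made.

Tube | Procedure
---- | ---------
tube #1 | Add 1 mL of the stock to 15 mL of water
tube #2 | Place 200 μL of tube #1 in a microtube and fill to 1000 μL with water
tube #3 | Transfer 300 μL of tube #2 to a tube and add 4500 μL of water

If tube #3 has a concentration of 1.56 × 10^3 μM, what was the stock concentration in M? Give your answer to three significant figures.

Step 1: 1 mL + 15 mL = 16 mL total → factor 16/1 = 16
Step 2: 200 μL brought to 1000 μL → factor 1000/200 = 5
Step 3: 300 μL + 4500 μL = 4800 μL total → factor 4800/300 = 16
Overall dilution factor = 16 × 5 × 16 = 1280
Stock = 1.56 × 10^3 μM × 1280 = 1.997 × 10^6 μM = 2.00 M

2.00 M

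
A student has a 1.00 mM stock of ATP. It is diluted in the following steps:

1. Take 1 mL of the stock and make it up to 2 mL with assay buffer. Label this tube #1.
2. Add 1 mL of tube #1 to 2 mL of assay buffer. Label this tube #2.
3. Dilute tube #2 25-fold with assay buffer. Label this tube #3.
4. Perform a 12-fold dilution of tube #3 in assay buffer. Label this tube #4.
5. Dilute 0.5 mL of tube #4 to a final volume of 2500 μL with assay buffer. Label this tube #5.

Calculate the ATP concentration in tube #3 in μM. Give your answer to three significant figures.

6.67 μM

Step 1: 1 mL brought to 2 mL → factor 2/1 = 2
Step 2: 1 mL + 2 mL = 3 mL total → factor 3/1 = 3
Step 3: 25-fold → factor 25
Dilution factor through tube #3 = 2 × 3 × 25 = 150
[tube #3] = 1.00 mM / 150 = 0.006667 mM = 6.67 μM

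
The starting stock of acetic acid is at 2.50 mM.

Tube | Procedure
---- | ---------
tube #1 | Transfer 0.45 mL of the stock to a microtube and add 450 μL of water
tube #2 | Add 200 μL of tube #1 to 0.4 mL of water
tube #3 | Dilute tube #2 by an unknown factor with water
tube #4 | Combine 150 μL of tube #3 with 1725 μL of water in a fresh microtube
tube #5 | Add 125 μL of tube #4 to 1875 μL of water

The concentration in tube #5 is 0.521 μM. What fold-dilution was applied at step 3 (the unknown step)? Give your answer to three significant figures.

Step 1: 0.45 mL + 450 μL = 0.9 mL total → factor 0.9/0.45 = 2
Step 2: 200 μL + 0.4 mL = 600 μL total → factor 600/200 = 3
Step 3: unknown factor x
Step 4: 150 μL + 1725 μL = 1875 μL total → factor 1875/150 = 12.5
Step 5: 125 μL + 1875 μL = 2000 μL total → factor 2000/125 = 16
Product of known-step factors = 1200
Overall factor = 2.50 mM / (0.521 μM) = 4798.5
x = 4798.5 / 1200 = 4.00

4.00-fold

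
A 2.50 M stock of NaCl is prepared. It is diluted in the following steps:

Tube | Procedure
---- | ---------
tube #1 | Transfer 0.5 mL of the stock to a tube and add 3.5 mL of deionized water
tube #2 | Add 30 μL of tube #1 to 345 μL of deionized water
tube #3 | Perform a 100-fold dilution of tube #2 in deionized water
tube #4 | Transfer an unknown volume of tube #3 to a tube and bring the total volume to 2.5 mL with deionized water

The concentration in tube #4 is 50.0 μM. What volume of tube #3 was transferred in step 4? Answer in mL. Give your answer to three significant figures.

0.500 mL

Step 1: 0.5 mL + 3.5 mL = 4 mL total → factor 4/0.5 = 8
Step 2: 30 μL + 345 μL = 375 μL total → factor 375/30 = 12.5
Step 3: 100-fold → factor 100
Step 4: v brought to 2.5 mL → factor = 2.5 mL/v
Product of known-step factors = 10000
Overall factor = 2.50 M / (50.0 μM) = 50000
Step-4 factor = 50000 / 10000 = 5
v = 2.5 mL / 5 = 0.500 mL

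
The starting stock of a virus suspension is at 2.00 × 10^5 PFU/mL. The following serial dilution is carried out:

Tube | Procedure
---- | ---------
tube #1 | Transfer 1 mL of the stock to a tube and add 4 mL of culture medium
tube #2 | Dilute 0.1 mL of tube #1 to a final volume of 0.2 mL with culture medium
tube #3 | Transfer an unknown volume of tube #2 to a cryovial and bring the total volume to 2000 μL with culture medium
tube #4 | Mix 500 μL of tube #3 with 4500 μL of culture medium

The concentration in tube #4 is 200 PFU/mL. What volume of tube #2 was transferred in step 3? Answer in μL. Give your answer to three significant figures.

200 μL

Step 1: 1 mL + 4 mL = 5 mL total → factor 5/1 = 5
Step 2: 0.1 mL brought to 0.2 mL → factor 0.2/0.1 = 2
Step 3: v brought to 2000 μL → factor = 2000 μL/v
Step 4: 500 μL + 4500 μL = 5000 μL total → factor 5000/500 = 10
Product of known-step factors = 100
Overall factor = 2.00 × 10^5 PFU/mL / (200 PFU/mL) = 1000
Step-3 factor = 1000 / 100 = 10
v = 2000 μL / 10 = 200 μL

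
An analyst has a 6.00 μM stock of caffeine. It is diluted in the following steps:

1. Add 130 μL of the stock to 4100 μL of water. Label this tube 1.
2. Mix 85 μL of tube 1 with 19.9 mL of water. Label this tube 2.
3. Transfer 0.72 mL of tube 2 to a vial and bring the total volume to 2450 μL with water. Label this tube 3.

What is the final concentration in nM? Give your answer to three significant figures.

Step 1: 130 μL + 4100 μL = 4230 μL total → factor 4230/130 = 32.538
Step 2: 85 μL + 19.9 mL = 19985 μL total → factor 19985/85 = 235.12
Step 3: 0.72 mL brought to 2450 μL → factor 2.45/0.72 = 3.4028
Overall dilution factor = 32.538 × 235.12 × 3.4028 = 26032
Final = 6.00 μM / 26032 = 0.0002305 μM = 0.230 nM

0.230 nM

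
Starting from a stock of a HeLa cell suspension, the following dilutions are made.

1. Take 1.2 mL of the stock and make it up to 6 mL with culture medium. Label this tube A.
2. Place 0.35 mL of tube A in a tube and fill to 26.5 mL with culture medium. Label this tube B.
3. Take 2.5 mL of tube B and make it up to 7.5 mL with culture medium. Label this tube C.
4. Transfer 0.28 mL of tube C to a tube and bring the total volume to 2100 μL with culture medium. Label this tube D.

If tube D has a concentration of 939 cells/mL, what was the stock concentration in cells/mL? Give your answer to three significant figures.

Step 1: 1.2 mL brought to 6 mL → factor 6/1.2 = 5
Step 2: 0.35 mL brought to 26.5 mL → factor 26.5/0.35 = 75.714
Step 3: 2.5 mL brought to 7.5 mL → factor 7.5/2.5 = 3
Step 4: 0.28 mL brought to 2100 μL → factor 2.1/0.28 = 7.5
Overall dilution factor = 5 × 75.714 × 3 × 7.5 = 8517.9
Stock = 939 cells/mL × 8517.9 = 8.00 × 10^6 cells/mL

8.00 × 10^6 cells/mL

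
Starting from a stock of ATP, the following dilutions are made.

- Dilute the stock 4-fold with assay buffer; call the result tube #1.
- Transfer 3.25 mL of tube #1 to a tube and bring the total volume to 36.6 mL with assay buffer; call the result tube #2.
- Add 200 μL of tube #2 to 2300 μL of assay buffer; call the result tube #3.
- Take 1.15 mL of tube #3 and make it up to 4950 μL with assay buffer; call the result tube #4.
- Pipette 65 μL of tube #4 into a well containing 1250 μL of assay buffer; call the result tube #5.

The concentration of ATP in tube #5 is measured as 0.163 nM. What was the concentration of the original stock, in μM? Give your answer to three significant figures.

Step 1: 4-fold → factor 4
Step 2: 3.25 mL brought to 36.6 mL → factor 36.6/3.25 = 11.262
Step 3: 200 μL + 2300 μL = 2500 μL total → factor 2500/200 = 12.5
Step 4: 1.15 mL brought to 4950 μL → factor 4.95/1.15 = 4.3043
Step 5: 65 μL + 1250 μL = 1315 μL total → factor 1315/65 = 20.231
Overall dilution factor = 4 × 11.262 × 12.5 × 4.3043 × 20.231 = 49033
Stock = 0.163 nM × 49033 = 7992 nM = 7.99 μM

7.99 μM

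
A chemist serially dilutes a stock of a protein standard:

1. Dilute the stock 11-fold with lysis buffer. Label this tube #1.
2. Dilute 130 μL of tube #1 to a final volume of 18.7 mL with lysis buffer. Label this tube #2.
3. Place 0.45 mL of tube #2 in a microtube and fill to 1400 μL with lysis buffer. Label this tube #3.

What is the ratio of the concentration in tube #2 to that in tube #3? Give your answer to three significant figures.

3.11

Step 1: 11-fold → factor 11
Step 2: 130 μL brought to 18.7 mL → factor 18700/130 = 143.85
Step 3: 0.45 mL brought to 1400 μL → factor 1.4/0.45 = 3.1111
Dilution factor to tube #2 = 1582.3; to tube #3 = 4922.7
[tube #2]/[tube #3] = (factor to tube #3)/(factor to tube #2) = 4922.7/1582.3 = 3.11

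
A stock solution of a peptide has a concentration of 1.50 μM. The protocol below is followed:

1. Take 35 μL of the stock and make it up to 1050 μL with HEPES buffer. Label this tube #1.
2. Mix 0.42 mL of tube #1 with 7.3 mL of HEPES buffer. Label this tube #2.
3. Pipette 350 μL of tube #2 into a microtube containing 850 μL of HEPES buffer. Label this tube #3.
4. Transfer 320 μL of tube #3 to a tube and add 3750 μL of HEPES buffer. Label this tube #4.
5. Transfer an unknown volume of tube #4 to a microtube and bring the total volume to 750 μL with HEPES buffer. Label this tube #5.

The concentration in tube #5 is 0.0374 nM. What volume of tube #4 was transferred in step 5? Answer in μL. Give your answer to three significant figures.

Step 1: 35 μL brought to 1050 μL → factor 1050/35 = 30
Step 2: 0.42 mL + 7.3 mL = 7.72 mL total → factor 7.72/0.42 = 18.381
Step 3: 350 μL + 850 μL = 1200 μL total → factor 1200/350 = 3.4286
Step 4: 320 μL + 3750 μL = 4070 μL total → factor 4070/320 = 12.719
Step 5: v brought to 750 μL → factor = 750 μL/v
Product of known-step factors = 24046
Overall factor = 1.50 μM / (0.0374 nM) = 40107
Step-5 factor = 40107 / 24046 = 1.6679
v = 750 μL / 1.6679 = 450 μL

450 μL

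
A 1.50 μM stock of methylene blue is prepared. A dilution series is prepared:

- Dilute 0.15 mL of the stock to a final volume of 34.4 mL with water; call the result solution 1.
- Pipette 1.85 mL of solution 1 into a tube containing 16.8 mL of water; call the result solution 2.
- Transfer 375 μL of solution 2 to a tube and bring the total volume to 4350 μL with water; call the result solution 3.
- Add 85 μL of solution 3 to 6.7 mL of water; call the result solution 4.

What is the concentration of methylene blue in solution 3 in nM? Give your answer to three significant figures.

0.0559 nM

Step 1: 0.15 mL brought to 34.4 mL → factor 34.4/0.15 = 229.33
Step 2: 1.85 mL + 16.8 mL = 18.65 mL total → factor 18.65/1.85 = 10.081
Step 3: 375 μL brought to 4350 μL → factor 4350/375 = 11.6
Dilution factor through solution 3 = 229.33 × 10.081 × 11.6 = 26818
[solution 3] = 1.50 μM / 26818 = 5.593 × 10^-5 μM = 0.0559 nM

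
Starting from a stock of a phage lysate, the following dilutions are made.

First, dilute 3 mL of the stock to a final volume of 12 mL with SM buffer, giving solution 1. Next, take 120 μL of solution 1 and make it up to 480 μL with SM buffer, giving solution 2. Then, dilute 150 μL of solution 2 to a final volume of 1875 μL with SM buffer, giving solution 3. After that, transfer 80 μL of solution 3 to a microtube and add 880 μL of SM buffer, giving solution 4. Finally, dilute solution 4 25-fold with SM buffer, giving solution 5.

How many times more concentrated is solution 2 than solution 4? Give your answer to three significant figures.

Step 1: 3 mL brought to 12 mL → factor 12/3 = 4
Step 2: 120 μL brought to 480 μL → factor 480/120 = 4
Step 3: 150 μL brought to 1875 μL → factor 1875/150 = 12.5
Step 4: 80 μL + 880 μL = 960 μL total → factor 960/80 = 12
Dilution factor to solution 2 = 16; to solution 4 = 2400
[solution 2]/[solution 4] = (factor to solution 4)/(factor to solution 2) = 2400/16 = 150

150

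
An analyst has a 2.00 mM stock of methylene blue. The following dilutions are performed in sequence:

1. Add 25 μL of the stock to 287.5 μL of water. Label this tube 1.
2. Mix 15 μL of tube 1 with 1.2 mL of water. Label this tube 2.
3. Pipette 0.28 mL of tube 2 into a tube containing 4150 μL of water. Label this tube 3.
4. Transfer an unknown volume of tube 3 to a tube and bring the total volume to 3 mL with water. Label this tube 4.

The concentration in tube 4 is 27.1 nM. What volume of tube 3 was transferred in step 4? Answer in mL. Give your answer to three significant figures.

0.651 mL

Step 1: 25 μL + 287.5 μL = 312.5 μL total → factor 312.5/25 = 12.5
Step 2: 15 μL + 1.2 mL = 1215 μL total → factor 1215/15 = 81
Step 3: 0.28 mL + 4150 μL = 4.43 mL total → factor 4.43/0.28 = 15.821
Step 4: v brought to 3 mL → factor = 3 mL/v
Product of known-step factors = 16019
Overall factor = 2.00 mM / (27.1 nM) = 73801
Step-4 factor = 73801 / 16019 = 4.607
v = 3 mL / 4.607 = 0.651 mL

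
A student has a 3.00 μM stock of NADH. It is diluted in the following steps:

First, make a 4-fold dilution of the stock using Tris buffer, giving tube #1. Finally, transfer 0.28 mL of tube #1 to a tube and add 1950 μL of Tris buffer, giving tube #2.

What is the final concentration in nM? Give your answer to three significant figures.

94.2 nM

Step 1: 4-fold → factor 4
Step 2: 0.28 mL + 1950 μL = 2.23 mL total → factor 2.23/0.28 = 7.9643
Overall dilution factor = 4 × 7.9643 = 31.857
Final = 3.00 μM / 31.857 = 0.09417 μM = 94.2 nM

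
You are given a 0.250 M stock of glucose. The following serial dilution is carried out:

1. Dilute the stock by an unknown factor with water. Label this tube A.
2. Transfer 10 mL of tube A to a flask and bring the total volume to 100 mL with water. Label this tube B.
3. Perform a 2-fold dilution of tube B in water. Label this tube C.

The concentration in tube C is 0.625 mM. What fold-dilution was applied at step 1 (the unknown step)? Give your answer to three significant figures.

20.0-fold

Step 1: unknown factor x
Step 2: 10 mL brought to 100 mL → factor 100/10 = 10
Step 3: 2-fold → factor 2
Product of known-step factors = 20
Overall factor = 0.250 M / (0.625 mM) = 400
x = 400 / 20 = 20.0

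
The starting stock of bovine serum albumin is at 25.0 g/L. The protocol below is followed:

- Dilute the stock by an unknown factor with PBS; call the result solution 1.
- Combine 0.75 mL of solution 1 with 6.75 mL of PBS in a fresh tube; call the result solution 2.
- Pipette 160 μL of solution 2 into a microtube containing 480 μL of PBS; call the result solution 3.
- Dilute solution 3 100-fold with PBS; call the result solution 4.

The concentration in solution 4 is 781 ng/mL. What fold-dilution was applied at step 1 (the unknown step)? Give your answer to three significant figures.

8.00-fold

Step 1: unknown factor x
Step 2: 0.75 mL + 6.75 mL = 7.5 mL total → factor 7.5/0.75 = 10
Step 3: 160 μL + 480 μL = 640 μL total → factor 640/160 = 4
Step 4: 100-fold → factor 100
Product of known-step factors = 4000
Overall factor = 25.0 g/L / (781 ng/mL) = 32010
x = 32010 / 4000 = 8.00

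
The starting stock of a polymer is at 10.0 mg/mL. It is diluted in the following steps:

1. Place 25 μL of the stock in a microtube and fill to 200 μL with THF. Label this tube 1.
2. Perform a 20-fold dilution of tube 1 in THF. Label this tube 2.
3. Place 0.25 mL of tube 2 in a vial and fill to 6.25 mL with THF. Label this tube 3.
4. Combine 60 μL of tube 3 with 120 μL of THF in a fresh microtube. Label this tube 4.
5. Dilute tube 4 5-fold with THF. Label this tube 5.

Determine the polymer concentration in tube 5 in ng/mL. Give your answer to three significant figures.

167 ng/mL

Step 1: 25 μL brought to 200 μL → factor 200/25 = 8
Step 2: 20-fold → factor 20
Step 3: 0.25 mL brought to 6.25 mL → factor 6.25/0.25 = 25
Step 4: 60 μL + 120 μL = 180 μL total → factor 180/60 = 3
Step 5: 5-fold → factor 5
Overall dilution factor = 8 × 20 × 25 × 3 × 5 = 60000
Final = 10.0 mg/mL / 60000 = 0.0001667 mg/mL = 167 ng/mL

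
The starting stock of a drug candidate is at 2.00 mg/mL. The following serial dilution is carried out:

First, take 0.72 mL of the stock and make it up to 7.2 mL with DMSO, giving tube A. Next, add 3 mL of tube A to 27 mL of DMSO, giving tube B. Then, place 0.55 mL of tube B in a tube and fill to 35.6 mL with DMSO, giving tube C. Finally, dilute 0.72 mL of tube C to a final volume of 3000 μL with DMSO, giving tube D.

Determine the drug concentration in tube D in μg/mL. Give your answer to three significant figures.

0.0742 μg/mL

Step 1: 0.72 mL brought to 7.2 mL → factor 7.2/0.72 = 10
Step 2: 3 mL + 27 mL = 30 mL total → factor 30/3 = 10
Step 3: 0.55 mL brought to 35.6 mL → factor 35.6/0.55 = 64.727
Step 4: 0.72 mL brought to 3000 μL → factor 3/0.72 = 4.1667
Overall dilution factor = 10 × 10 × 64.727 × 4.1667 = 26970
Final = 2.00 mg/mL / 26970 = 7.416 × 10^-5 mg/mL = 0.0742 μg/mL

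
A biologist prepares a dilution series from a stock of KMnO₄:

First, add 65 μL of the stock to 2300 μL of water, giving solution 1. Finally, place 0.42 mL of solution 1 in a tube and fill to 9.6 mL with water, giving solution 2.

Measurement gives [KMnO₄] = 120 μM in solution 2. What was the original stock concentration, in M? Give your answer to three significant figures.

0.0998 M

Step 1: 65 μL + 2300 μL = 2365 μL total → factor 2365/65 = 36.385
Step 2: 0.42 mL brought to 9.6 mL → factor 9.6/0.42 = 22.857
Overall dilution factor = 36.385 × 22.857 = 831.65
Stock = 120 μM × 831.65 = 9.980 × 10^4 μM = 0.0998 M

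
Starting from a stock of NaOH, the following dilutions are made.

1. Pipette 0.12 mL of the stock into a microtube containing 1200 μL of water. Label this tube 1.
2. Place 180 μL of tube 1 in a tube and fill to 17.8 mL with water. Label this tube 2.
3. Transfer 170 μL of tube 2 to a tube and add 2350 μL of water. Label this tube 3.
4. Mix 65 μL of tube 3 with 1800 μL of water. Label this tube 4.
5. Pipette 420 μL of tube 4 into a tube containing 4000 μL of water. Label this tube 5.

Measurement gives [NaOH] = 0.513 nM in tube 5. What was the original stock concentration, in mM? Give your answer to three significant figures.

Step 1: 0.12 mL + 1200 μL = 1.32 mL total → factor 1.32/0.12 = 11
Step 2: 180 μL brought to 17.8 mL → factor 17800/180 = 98.889
Step 3: 170 μL + 2350 μL = 2520 μL total → factor 2520/170 = 14.824
Step 4: 65 μL + 1800 μL = 1865 μL total → factor 1865/65 = 28.692
Step 5: 420 μL + 4000 μL = 4420 μL total → factor 4420/420 = 10.524
Overall dilution factor = 11 × 98.889 × 14.824 × 28.692 × 10.524 = 4.8689 × 10^6
Stock = 0.513 nM × 4.8689 × 10^6 = 2.498 × 10^6 nM = 2.50 mM

2.50 mM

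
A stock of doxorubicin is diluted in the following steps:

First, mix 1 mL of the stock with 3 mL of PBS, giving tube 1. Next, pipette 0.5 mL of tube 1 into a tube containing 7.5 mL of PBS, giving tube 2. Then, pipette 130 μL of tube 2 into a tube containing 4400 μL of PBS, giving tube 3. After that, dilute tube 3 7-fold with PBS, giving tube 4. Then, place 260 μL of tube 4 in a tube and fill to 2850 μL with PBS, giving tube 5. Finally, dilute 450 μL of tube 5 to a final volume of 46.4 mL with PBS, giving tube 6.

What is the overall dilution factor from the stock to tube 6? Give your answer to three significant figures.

1.76 × 10^7

Step 1: 1 mL + 3 mL = 4 mL total → factor 4/1 = 4
Step 2: 0.5 mL + 7.5 mL = 8 mL total → factor 8/0.5 = 16
Step 3: 130 μL + 4400 μL = 4530 μL total → factor 4530/130 = 34.846
Step 4: 7-fold → factor 7
Step 5: 260 μL brought to 2850 μL → factor 2850/260 = 10.962
Step 6: 450 μL brought to 46.4 mL → factor 46400/450 = 103.11
Overall dilution factor = 4 × 16 × 34.846 × 7 × 10.962 × 103.11 = 1.7645 × 10^7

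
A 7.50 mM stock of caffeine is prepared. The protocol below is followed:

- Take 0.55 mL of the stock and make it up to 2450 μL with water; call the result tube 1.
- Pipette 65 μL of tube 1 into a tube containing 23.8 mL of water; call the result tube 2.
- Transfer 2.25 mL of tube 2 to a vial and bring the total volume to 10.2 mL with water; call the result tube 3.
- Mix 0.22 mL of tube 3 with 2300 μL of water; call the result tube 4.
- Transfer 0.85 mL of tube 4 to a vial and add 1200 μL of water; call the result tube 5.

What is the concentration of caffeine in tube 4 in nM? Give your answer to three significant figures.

Step 1: 0.55 mL brought to 2450 μL → factor 2.45/0.55 = 4.4545
Step 2: 65 μL + 23.8 mL = 23865 μL total → factor 23865/65 = 367.15
Step 3: 2.25 mL brought to 10.2 mL → factor 10.2/2.25 = 4.5333
Step 4: 0.22 mL + 2300 μL = 2.52 mL total → factor 2.52/0.22 = 11.455
Dilution factor through tube 4 = 4.4545 × 367.15 × 4.5333 × 11.455 = 84927
[tube 4] = 7.50 mM / 84927 = 8.831 × 10^-5 mM = 88.3 nM

88.3 nM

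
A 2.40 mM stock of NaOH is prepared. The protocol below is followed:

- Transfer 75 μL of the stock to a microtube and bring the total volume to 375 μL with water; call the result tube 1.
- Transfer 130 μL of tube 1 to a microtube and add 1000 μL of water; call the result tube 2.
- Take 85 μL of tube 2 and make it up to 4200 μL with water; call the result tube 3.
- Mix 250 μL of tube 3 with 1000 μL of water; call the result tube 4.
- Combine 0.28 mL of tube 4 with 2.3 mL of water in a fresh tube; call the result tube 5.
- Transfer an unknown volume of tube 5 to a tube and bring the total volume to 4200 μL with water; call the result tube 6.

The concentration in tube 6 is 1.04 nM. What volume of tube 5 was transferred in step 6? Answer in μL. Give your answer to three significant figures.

Step 1: 75 μL brought to 375 μL → factor 375/75 = 5
Step 2: 130 μL + 1000 μL = 1130 μL total → factor 1130/130 = 8.6923
Step 3: 85 μL brought to 4200 μL → factor 4200/85 = 49.412
Step 4: 250 μL + 1000 μL = 1250 μL total → factor 1250/250 = 5
Step 5: 0.28 mL + 2.3 mL = 2.58 mL total → factor 2.58/0.28 = 9.2143
Step 6: v brought to 4200 μL → factor = 4200 μL/v
Product of known-step factors = 98939
Overall factor = 2.40 mM / (1.04 nM) = 2.3077 × 10^6
Step-6 factor = 2.3077 × 10^6 / 98939 = 23.324
v = 4200 μL / 23.324 = 180 μL

180 μL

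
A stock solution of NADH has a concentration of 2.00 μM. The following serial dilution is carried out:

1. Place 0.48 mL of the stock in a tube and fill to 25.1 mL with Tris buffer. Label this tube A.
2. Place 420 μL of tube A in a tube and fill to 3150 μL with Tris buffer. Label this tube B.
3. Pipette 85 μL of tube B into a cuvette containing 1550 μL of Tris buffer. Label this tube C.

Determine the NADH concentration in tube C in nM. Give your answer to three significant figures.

0.265 nM

Step 1: 0.48 mL brought to 25.1 mL → factor 25.1/0.48 = 52.292
Step 2: 420 μL brought to 3150 μL → factor 3150/420 = 7.5
Step 3: 85 μL + 1550 μL = 1635 μL total → factor 1635/85 = 19.235
Overall dilution factor = 52.292 × 7.5 × 19.235 = 7543.8
Final = 2.00 μM / 7543.8 = 0.0002651 μM = 0.265 nM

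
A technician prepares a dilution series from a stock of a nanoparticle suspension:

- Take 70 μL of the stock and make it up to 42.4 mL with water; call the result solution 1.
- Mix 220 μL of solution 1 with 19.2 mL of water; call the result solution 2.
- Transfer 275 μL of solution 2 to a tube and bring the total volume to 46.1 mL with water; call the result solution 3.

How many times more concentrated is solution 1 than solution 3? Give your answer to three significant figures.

1.48 × 10^4

Step 1: 70 μL brought to 42.4 mL → factor 42400/70 = 605.71
Step 2: 220 μL + 19.2 mL = 19420 μL total → factor 19420/220 = 88.273
Step 3: 275 μL brought to 46.1 mL → factor 46100/275 = 167.64
Dilution factor to solution 1 = 605.71; to solution 3 = 8.9632 × 10^6
[solution 1]/[solution 3] = (factor to solution 3)/(factor to solution 1) = 8.9632 × 10^6/605.71 = 1.48 × 10^4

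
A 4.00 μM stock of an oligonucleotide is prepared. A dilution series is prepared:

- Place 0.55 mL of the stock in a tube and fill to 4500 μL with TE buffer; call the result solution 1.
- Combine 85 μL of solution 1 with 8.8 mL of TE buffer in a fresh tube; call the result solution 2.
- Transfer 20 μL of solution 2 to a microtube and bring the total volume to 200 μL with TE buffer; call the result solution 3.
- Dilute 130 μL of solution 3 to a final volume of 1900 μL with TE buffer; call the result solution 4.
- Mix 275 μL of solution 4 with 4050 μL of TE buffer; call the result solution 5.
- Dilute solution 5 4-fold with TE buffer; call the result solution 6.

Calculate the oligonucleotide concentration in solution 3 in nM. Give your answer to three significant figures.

0.468 nM

Step 1: 0.55 mL brought to 4500 μL → factor 4.5/0.55 = 8.1818
Step 2: 85 μL + 8.8 mL = 8885 μL total → factor 8885/85 = 104.53
Step 3: 20 μL brought to 200 μL → factor 200/20 = 10
Dilution factor through solution 3 = 8.1818 × 104.53 × 10 = 8552.4
[solution 3] = 4.00 μM / 8552.4 = 0.0004677 μM = 0.468 nM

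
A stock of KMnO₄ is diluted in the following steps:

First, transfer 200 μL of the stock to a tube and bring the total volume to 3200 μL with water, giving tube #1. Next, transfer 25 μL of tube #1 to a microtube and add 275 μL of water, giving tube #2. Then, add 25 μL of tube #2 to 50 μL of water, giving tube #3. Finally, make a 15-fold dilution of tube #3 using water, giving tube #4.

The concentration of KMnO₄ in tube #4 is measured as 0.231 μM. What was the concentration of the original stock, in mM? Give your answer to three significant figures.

2.00 mM

Step 1: 200 μL brought to 3200 μL → factor 3200/200 = 16
Step 2: 25 μL + 275 μL = 300 μL total → factor 300/25 = 12
Step 3: 25 μL + 50 μL = 75 μL total → factor 75/25 = 3
Step 4: 15-fold → factor 15
Overall dilution factor = 16 × 12 × 3 × 15 = 8640
Stock = 0.231 μM × 8640 = 1996 μM = 2.00 mM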